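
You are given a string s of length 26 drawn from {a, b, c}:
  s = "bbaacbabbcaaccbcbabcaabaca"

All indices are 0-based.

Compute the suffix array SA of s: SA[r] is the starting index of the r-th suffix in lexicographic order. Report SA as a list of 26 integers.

[25, 20, 2, 10, 21, 6, 17, 23, 3, 11, 1, 5, 16, 22, 0, 7, 18, 8, 14, 24, 19, 9, 4, 15, 13, 12]

rank→(start, suffix):
  0 → (25, 'a')
  1 → (20, 'aabaca')
  2 → (2, 'aacbabbcaaccbcbabcaabaca')
  3 → (10, 'aaccbcbabcaabaca')
  4 → (21, 'abaca')
  5 → (6, 'abbcaaccbcbabcaabaca')
  6 → (17, 'abcaabaca')
  7 → (23, 'aca')
  8 → (3, 'acbabbcaaccbcbabcaabaca')
  9 → (11, 'accbcbabcaabaca')
  10 → (1, 'baacbabbcaaccbcbabcaabaca')
  11 → (5, 'babbcaaccbcbabcaabaca')
  12 → (16, 'babcaabaca')
  13 → (22, 'baca')
  14 → (0, 'bbaacbabbcaaccbcbabcaabaca')
  15 → (7, 'bbcaaccbcbabcaabaca')
  16 → (18, 'bcaabaca')
  17 → (8, 'bcaaccbcbabcaabaca')
  18 → (14, 'bcbabcaabaca')
  19 → (24, 'ca')
  20 → (19, 'caabaca')
  21 → (9, 'caaccbcbabcaabaca')
  22 → (4, 'cbabbcaaccbcbabcaabaca')
  23 → (15, 'cbabcaabaca')
  24 → (13, 'cbcbabcaabaca')
  25 → (12, 'ccbcbabcaabaca')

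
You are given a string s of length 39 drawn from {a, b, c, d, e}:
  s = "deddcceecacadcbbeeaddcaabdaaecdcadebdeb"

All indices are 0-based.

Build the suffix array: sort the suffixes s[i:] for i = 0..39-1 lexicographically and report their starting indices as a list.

[22, 26, 23, 9, 11, 18, 32, 27, 38, 14, 24, 35, 15, 21, 8, 10, 31, 13, 4, 29, 5, 25, 20, 30, 12, 3, 19, 2, 36, 33, 0, 17, 37, 34, 7, 28, 1, 16, 6]

rank | idx | suffix
   0 |  22 | aabdaaecdcadebdeb
   1 |  26 | aaecdcadebdeb
   2 |  23 | abdaaecdcadebdeb
   3 |   9 | acadcbbeeaddcaabdaaecdcadebdeb
   4 |  11 | adcbbeeaddcaabdaaecdcadebdeb
   5 |  18 | addcaabdaaecdcadebdeb
   6 |  32 | adebdeb
   7 |  27 | aecdcadebdeb
   8 |  38 | b
   9 |  14 | bbeeaddcaabdaaecdcadebdeb
  10 |  24 | bdaaecdcadebdeb
  11 |  35 | bdeb
  12 |  15 | beeaddcaabdaaecdcadebdeb
  13 |  21 | caabdaaecdcadebdeb
  14 |   8 | cacadcbbeeaddcaabdaaecdcadebdeb
  15 |  10 | cadcbbeeaddcaabdaaecdcadebdeb
  16 |  31 | cadebdeb
  17 |  13 | cbbeeaddcaabdaaecdcadebdeb
  18 |   4 | cceecacadcbbeeaddcaabdaaecdcadebdeb
  19 |  29 | cdcadebdeb
  20 |   5 | ceecacadcbbeeaddcaabdaaecdcadebdeb
  21 |  25 | daaecdcadebdeb
  22 |  20 | dcaabdaaecdcadebdeb
  23 |  30 | dcadebdeb
  24 |  12 | dcbbeeaddcaabdaaecdcadebdeb
  25 |   3 | dcceecacadcbbeeaddcaabdaaecdcadebdeb
  26 |  19 | ddcaabdaaecdcadebdeb
  27 |   2 | ddcceecacadcbbeeaddcaabdaaecdcadebdeb
  28 |  36 | deb
  29 |  33 | debdeb
  30 |   0 | deddcceecacadcbbeeaddcaabdaaecdcadebdeb
  31 |  17 | eaddcaabdaaecdcadebdeb
  32 |  37 | eb
  33 |  34 | ebdeb
  34 |   7 | ecacadcbbeeaddcaabdaaecdcadebdeb
  35 |  28 | ecdcadebdeb
  36 |   1 | eddcceecacadcbbeeaddcaabdaaecdcadebdeb
  37 |  16 | eeaddcaabdaaecdcadebdeb
  38 |   6 | eecacadcbbeeaddcaabdaaecdcadebdeb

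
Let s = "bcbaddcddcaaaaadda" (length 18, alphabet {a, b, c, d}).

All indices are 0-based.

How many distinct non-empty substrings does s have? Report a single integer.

sorted suffixes:
  #0 SA[0]=17  'a'
  #1 SA[1]=10  'aaaaadda'
  #2 SA[2]=11  'aaaadda'
  #3 SA[3]=12  'aaadda'
  #4 SA[4]=13  'aadda'
  #5 SA[5]=14  'adda'
  #6 SA[6]=3  'addcddcaaaaadda'
  #7 SA[7]=2  'baddcddcaaaaadda'
  #8 SA[8]=0  'bcbaddcddcaaaaadda'
  #9 SA[9]=9  'caaaaadda'
  #10 SA[10]=1  'cbaddcddcaaaaadda'
  #11 SA[11]=6  'cddcaaaaadda'
  #12 SA[12]=16  'da'
  #13 SA[13]=8  'dcaaaaadda'
  #14 SA[14]=5  'dcddcaaaaadda'
  #15 SA[15]=15  'dda'
  #16 SA[16]=7  'ddcaaaaadda'
  #17 SA[17]=4  'ddcddcaaaaadda'

SA = [17, 10, 11, 12, 13, 14, 3, 2, 0, 9, 1, 6, 16, 8, 5, 15, 7, 4]
i: (SA[i-1],SA[i]) lcp shared
  1: (17,10) 1 'a'
  2: (10,11) 4 'aaaa'
  3: (11,12) 3 'aaa'
  4: (12,13) 2 'aa'
  5: (13,14) 1 'a'
  6: (14,3) 3 'add'
  7: (3,2) 0 ''
  8: (2,0) 1 'b'
  9: (0,9) 0 ''
  10: (9,1) 1 'c'
  11: (1,6) 1 'c'
  12: (6,16) 0 ''
  13: (16,8) 1 'd'
  14: (8,5) 2 'dc'
  15: (5,15) 1 'd'
  16: (15,7) 2 'dd'
  17: (7,4) 3 'ddc'

n(n+1)/2 = 18·19/2 = 171
Σ LCP = 0 + 1 + 4 + 3 + 2 + 1 + 3 + 0 + 1 + 0 + 1 + 1 + 0 + 1 + 2 + 1 + 2 + 3 = 26
distinct = 171 − 26 = 145

145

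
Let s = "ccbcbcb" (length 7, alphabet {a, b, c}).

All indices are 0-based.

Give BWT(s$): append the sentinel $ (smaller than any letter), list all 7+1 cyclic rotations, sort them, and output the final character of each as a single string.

bcccbbc$

rank  rotation  last
    0  $ccbcbcb  b
    1  b$ccbcbc  c
    2  bcb$ccbc  c
    3  bcbcb$cc  c
    4  cb$ccbcb  b
    5  cbcb$ccb  b
    6  cbcbcb$c  c
    7  ccbcbcb$  $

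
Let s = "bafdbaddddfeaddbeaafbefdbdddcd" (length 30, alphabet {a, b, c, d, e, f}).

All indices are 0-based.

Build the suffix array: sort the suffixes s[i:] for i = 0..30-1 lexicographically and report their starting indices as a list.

[17, 12, 5, 18, 1, 4, 0, 24, 15, 20, 28, 29, 3, 23, 14, 27, 13, 26, 25, 6, 7, 8, 9, 16, 11, 21, 19, 2, 22, 10]

rank | idx | suffix
   0 |  17 | aafbefdbdddcd
   1 |  12 | addbeaafbefdbdddcd
   2 |   5 | addddfeaddbeaafbefdbdddcd
   3 |  18 | afbefdbdddcd
   4 |   1 | afdbaddddfeaddbeaafbefdbdddcd
   5 |   4 | baddddfeaddbeaafbefdbdddcd
   6 |   0 | bafdbaddddfeaddbeaafbefdbdddcd
   7 |  24 | bdddcd
   8 |  15 | beaafbefdbdddcd
   9 |  20 | befdbdddcd
  10 |  28 | cd
  11 |  29 | d
  12 |   3 | dbaddddfeaddbeaafbefdbdddcd
  13 |  23 | dbdddcd
  14 |  14 | dbeaafbefdbdddcd
  15 |  27 | dcd
  16 |  13 | ddbeaafbefdbdddcd
  17 |  26 | ddcd
  18 |  25 | dddcd
  19 |   6 | ddddfeaddbeaafbefdbdddcd
  20 |   7 | dddfeaddbeaafbefdbdddcd
  21 |   8 | ddfeaddbeaafbefdbdddcd
  22 |   9 | dfeaddbeaafbefdbdddcd
  23 |  16 | eaafbefdbdddcd
  24 |  11 | eaddbeaafbefdbdddcd
  25 |  21 | efdbdddcd
  26 |  19 | fbefdbdddcd
  27 |   2 | fdbaddddfeaddbeaafbefdbdddcd
  28 |  22 | fdbdddcd
  29 |  10 | feaddbeaafbefdbdddcd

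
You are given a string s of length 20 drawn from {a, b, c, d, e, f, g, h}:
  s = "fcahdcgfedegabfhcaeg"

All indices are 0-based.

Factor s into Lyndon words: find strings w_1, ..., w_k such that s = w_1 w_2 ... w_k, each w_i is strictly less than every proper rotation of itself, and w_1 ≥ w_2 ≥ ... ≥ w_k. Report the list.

emit factor 1: 'f' (i=0, period=1)
emit factor 2: 'c' (i=1, period=1)
emit factor 3: 'ahdcgfedeg' (i=2, period=10)
emit factor 4: 'abfhcaeg' (i=12, period=8)

["f", "c", "ahdcgfedeg", "abfhcaeg"]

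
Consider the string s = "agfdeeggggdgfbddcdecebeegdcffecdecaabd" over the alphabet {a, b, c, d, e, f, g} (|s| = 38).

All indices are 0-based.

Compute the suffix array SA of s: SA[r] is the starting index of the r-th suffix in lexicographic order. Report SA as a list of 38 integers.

rank | idx | suffix
   0 |  34 | aabd
   1 |  35 | abd
   2 |   0 | agfdeeggggdgfbddcdecebeegdcffecdecaabd
   3 |  36 | bd
   4 |  13 | bddcdecebeegdcffecdecaabd
   5 |  21 | beegdcffecdecaabd
   6 |  33 | caabd
   7 |  30 | cdecaabd
   8 |  16 | cdecebeegdcffecdecaabd
   9 |  19 | cebeegdcffecdecaabd
  10 |  26 | cffecdecaabd
  11 |  37 | d
  12 |  15 | dcdecebeegdcffecdecaabd
  13 |  25 | dcffecdecaabd
  14 |  14 | ddcdecebeegdcffecdecaabd
  15 |  31 | decaabd
  16 |  17 | decebeegdcffecdecaabd
  17 |   3 | deeggggdgfbddcdecebeegdcffecdecaabd
  18 |  10 | dgfbddcdecebeegdcffecdecaabd
  19 |  20 | ebeegdcffecdecaabd
  20 |  32 | ecaabd
  21 |  29 | ecdecaabd
  22 |  18 | ecebeegdcffecdecaabd
  23 |  22 | eegdcffecdecaabd
  24 |   4 | eeggggdgfbddcdecebeegdcffecdecaabd
  25 |  23 | egdcffecdecaabd
  26 |   5 | eggggdgfbddcdecebeegdcffecdecaabd
  27 |  12 | fbddcdecebeegdcffecdecaabd
  28 |   2 | fdeeggggdgfbddcdecebeegdcffecdecaabd
  29 |  28 | fecdecaabd
  30 |  27 | ffecdecaabd
  31 |  24 | gdcffecdecaabd
  32 |   9 | gdgfbddcdecebeegdcffecdecaabd
  33 |  11 | gfbddcdecebeegdcffecdecaabd
  34 |   1 | gfdeeggggdgfbddcdecebeegdcffecdecaabd
  35 |   8 | ggdgfbddcdecebeegdcffecdecaabd
  36 |   7 | gggdgfbddcdecebeegdcffecdecaabd
  37 |   6 | ggggdgfbddcdecebeegdcffecdecaabd

[34, 35, 0, 36, 13, 21, 33, 30, 16, 19, 26, 37, 15, 25, 14, 31, 17, 3, 10, 20, 32, 29, 18, 22, 4, 23, 5, 12, 2, 28, 27, 24, 9, 11, 1, 8, 7, 6]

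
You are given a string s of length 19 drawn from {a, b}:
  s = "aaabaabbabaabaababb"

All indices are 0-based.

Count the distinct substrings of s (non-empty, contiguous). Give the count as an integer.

rank | idx | suffix
   0 |   0 | aaabaabbabaabaababb
   1 |  10 | aabaababb
   2 |   1 | aabaabbabaabaababb
   3 |  13 | aababb
   4 |   4 | aabbabaabaababb
   5 |   8 | abaabaababb
   6 |  11 | abaababb
   7 |   2 | abaabbabaabaababb
   8 |  14 | ababb
   9 |  16 | abb
  10 |   5 | abbabaabaababb
  11 |  18 | b
  12 |   9 | baabaababb
  13 |  12 | baababb
  14 |   3 | baabbabaabaababb
  15 |   7 | babaabaababb
  16 |  15 | babb
  17 |  17 | bb
  18 |   6 | bbabaabaababb

SA = [0, 10, 1, 13, 4, 8, 11, 2, 14, 16, 5, 18, 9, 12, 3, 7, 15, 17, 6]
rank  pair      lcp
   1  s[0:],s[10:]  2  'aa'
   2  s[10:],s[1:]  6  'aabaab'
   3  s[1:],s[13:]  4  'aaba'
   4  s[13:],s[4:]  3  'aab'
   5  s[4:],s[8:]  1  'a'
   6  s[8:],s[11:]  6  'abaaba'
   7  s[11:],s[2:]  5  'abaab'
   8  s[2:],s[14:]  3  'aba'
   9  s[14:],s[16:]  2  'ab'
  10  s[16:],s[5:]  3  'abb'
  11  s[5:],s[18:]  0  ''
  12  s[18:],s[9:]  1  'b'
  13  s[9:],s[12:]  5  'baaba'
  14  s[12:],s[3:]  4  'baab'
  15  s[3:],s[7:]  2  'ba'
  16  s[7:],s[15:]  3  'bab'
  17  s[15:],s[17:]  1  'b'
  18  s[17:],s[6:]  2  'bb'

n(n+1)/2 = 19·20/2 = 190
Σ LCP = 0 + 2 + 6 + 4 + 3 + 1 + 6 + 5 + 3 + 2 + 3 + 0 + 1 + 5 + 4 + 2 + 3 + 1 + 2 = 53
distinct = 190 − 53 = 137

137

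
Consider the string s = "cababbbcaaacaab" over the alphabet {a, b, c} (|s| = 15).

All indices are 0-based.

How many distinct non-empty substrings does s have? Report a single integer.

rank→(start, suffix):
  0 → (8, 'aaacaab')
  1 → (12, 'aab')
  2 → (9, 'aacaab')
  3 → (13, 'ab')
  4 → (1, 'ababbbcaaacaab')
  5 → (3, 'abbbcaaacaab')
  6 → (10, 'acaab')
  7 → (14, 'b')
  8 → (2, 'babbbcaaacaab')
  9 → (4, 'bbbcaaacaab')
  10 → (5, 'bbcaaacaab')
  11 → (6, 'bcaaacaab')
  12 → (7, 'caaacaab')
  13 → (11, 'caab')
  14 → (0, 'cababbbcaaacaab')

SA = [8, 12, 9, 13, 1, 3, 10, 14, 2, 4, 5, 6, 7, 11, 0]
i: (SA[i-1],SA[i]) lcp shared
  1: (8,12) 2 'aa'
  2: (12,9) 2 'aa'
  3: (9,13) 1 'a'
  4: (13,1) 2 'ab'
  5: (1,3) 2 'ab'
  6: (3,10) 1 'a'
  7: (10,14) 0 ''
  8: (14,2) 1 'b'
  9: (2,4) 1 'b'
  10: (4,5) 2 'bb'
  11: (5,6) 1 'b'
  12: (6,7) 0 ''
  13: (7,11) 3 'caa'
  14: (11,0) 2 'ca'

n(n+1)/2 = 15·16/2 = 120
Σ LCP = 0 + 2 + 2 + 1 + 2 + 2 + 1 + 0 + 1 + 1 + 2 + 1 + 0 + 3 + 2 = 20
distinct = 120 − 20 = 100

100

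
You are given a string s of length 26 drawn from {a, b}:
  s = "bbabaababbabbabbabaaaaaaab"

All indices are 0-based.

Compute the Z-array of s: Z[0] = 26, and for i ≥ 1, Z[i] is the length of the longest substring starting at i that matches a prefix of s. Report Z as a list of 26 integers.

[26, 1, 0, 1, 0, 0, 1, 0, 4, 1, 0, 4, 1, 0, 6, 1, 0, 1, 0, 0, 0, 0, 0, 0, 0, 1]

Z[0]=26
i=1: fresh scan; Z[1]=1 scan→box=[1,2)
i=2: fresh scan; Z[2]=0
i=3: fresh scan; Z[3]=1 scan→box=[3,4)
i=4: fresh scan; Z[4]=0
i=5: fresh scan; Z[5]=0
i=6: fresh scan; Z[6]=1 scan→box=[6,7)
i=7: fresh scan; Z[7]=0
i=8: fresh scan; Z[8]=4 scan→box=[8,12)
i=9: min(r-i=3, Z[1]=1)=1; Z[9]=1
i=10: min(r-i=2, Z[2]=0)=0; Z[10]=0
i=11: min(r-i=1, Z[3]=1)=1; Z[11]=4 scan→box=[11,15)
i=12: min(r-i=3, Z[1]=1)=1; Z[12]=1
i=13: min(r-i=2, Z[2]=0)=0; Z[13]=0
i=14: min(r-i=1, Z[3]=1)=1; Z[14]=6 scan→box=[14,20)
i=15: min(r-i=5, Z[1]=1)=1; Z[15]=1
i=16: min(r-i=4, Z[2]=0)=0; Z[16]=0
i=17: min(r-i=3, Z[3]=1)=1; Z[17]=1
i=18: min(r-i=2, Z[4]=0)=0; Z[18]=0
i=19: min(r-i=1, Z[5]=0)=0; Z[19]=0
i=20: fresh scan; Z[20]=0
i=21: fresh scan; Z[21]=0
i=22: fresh scan; Z[22]=0
i=23: fresh scan; Z[23]=0
i=24: fresh scan; Z[24]=0
i=25: fresh scan; Z[25]=1 scan→box=[25,26)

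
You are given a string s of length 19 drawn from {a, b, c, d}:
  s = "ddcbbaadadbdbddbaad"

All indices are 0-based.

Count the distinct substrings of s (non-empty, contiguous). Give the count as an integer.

163

sorted suffixes:
  #0 SA[0]=16  'aad'
  #1 SA[1]=5  'aadadbdbddbaad'
  #2 SA[2]=17  'ad'
  #3 SA[3]=6  'adadbdbddbaad'
  #4 SA[4]=8  'adbdbddbaad'
  #5 SA[5]=15  'baad'
  #6 SA[6]=4  'baadadbdbddbaad'
  #7 SA[7]=3  'bbaadadbdbddbaad'
  #8 SA[8]=10  'bdbddbaad'
  #9 SA[9]=12  'bddbaad'
  #10 SA[10]=2  'cbbaadadbdbddbaad'
  #11 SA[11]=18  'd'
  #12 SA[12]=7  'dadbdbddbaad'
  #13 SA[13]=14  'dbaad'
  #14 SA[14]=9  'dbdbddbaad'
  #15 SA[15]=11  'dbddbaad'
  #16 SA[16]=1  'dcbbaadadbdbddbaad'
  #17 SA[17]=13  'ddbaad'
  #18 SA[18]=0  'ddcbbaadadbdbddbaad'

SA = [16, 5, 17, 6, 8, 15, 4, 3, 10, 12, 2, 18, 7, 14, 9, 11, 1, 13, 0]
[i] adj suffixes → lcp
  [1] 16/5 → 3 ('aad')
  [2] 5/17 → 1 ('a')
  [3] 17/6 → 2 ('ad')
  [4] 6/8 → 2 ('ad')
  [5] 8/15 → 0 ('')
  [6] 15/4 → 4 ('baad')
  [7] 4/3 → 1 ('b')
  [8] 3/10 → 1 ('b')
  [9] 10/12 → 2 ('bd')
  [10] 12/2 → 0 ('')
  [11] 2/18 → 0 ('')
  [12] 18/7 → 1 ('d')
  [13] 7/14 → 1 ('d')
  [14] 14/9 → 2 ('db')
  [15] 9/11 → 3 ('dbd')
  [16] 11/1 → 1 ('d')
  [17] 1/13 → 1 ('d')
  [18] 13/0 → 2 ('dd')

n(n+1)/2 = 19·20/2 = 190
Σ LCP = 0 + 3 + 1 + 2 + 2 + 0 + 4 + 1 + 1 + 2 + 0 + 0 + 1 + 1 + 2 + 3 + 1 + 1 + 2 = 27
distinct = 190 − 27 = 163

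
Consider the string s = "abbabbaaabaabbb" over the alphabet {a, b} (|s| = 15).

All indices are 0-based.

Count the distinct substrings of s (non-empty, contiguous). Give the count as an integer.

91

sorted suffixes:
  #0 SA[0]=6  'aaabaabbb'
  #1 SA[1]=7  'aabaabbb'
  #2 SA[2]=10  'aabbb'
  #3 SA[3]=8  'abaabbb'
  #4 SA[4]=3  'abbaaabaabbb'
  #5 SA[5]=0  'abbabbaaabaabbb'
  #6 SA[6]=11  'abbb'
  #7 SA[7]=14  'b'
  #8 SA[8]=5  'baaabaabbb'
  #9 SA[9]=9  'baabbb'
  #10 SA[10]=2  'babbaaabaabbb'
  #11 SA[11]=13  'bb'
  #12 SA[12]=4  'bbaaabaabbb'
  #13 SA[13]=1  'bbabbaaabaabbb'
  #14 SA[14]=12  'bbb'

SA = [6, 7, 10, 8, 3, 0, 11, 14, 5, 9, 2, 13, 4, 1, 12]
rank  pair      lcp
   1  s[6:],s[7:]  2  'aa'
   2  s[7:],s[10:]  3  'aab'
   3  s[10:],s[8:]  1  'a'
   4  s[8:],s[3:]  2  'ab'
   5  s[3:],s[0:]  4  'abba'
   6  s[0:],s[11:]  3  'abb'
   7  s[11:],s[14:]  0  ''
   8  s[14:],s[5:]  1  'b'
   9  s[5:],s[9:]  3  'baa'
  10  s[9:],s[2:]  2  'ba'
  11  s[2:],s[13:]  1  'b'
  12  s[13:],s[4:]  2  'bb'
  13  s[4:],s[1:]  3  'bba'
  14  s[1:],s[12:]  2  'bb'

n(n+1)/2 = 15·16/2 = 120
Σ LCP = 0 + 2 + 3 + 1 + 2 + 4 + 3 + 0 + 1 + 3 + 2 + 1 + 2 + 3 + 2 = 29
distinct = 120 − 29 = 91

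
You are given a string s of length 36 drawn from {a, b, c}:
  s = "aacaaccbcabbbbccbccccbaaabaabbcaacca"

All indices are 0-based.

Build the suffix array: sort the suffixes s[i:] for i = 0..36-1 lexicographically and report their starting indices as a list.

rank | idx | suffix
   0 |  35 | a
   1 |  22 | aaabaabbcaacca
   2 |  23 | aabaabbcaacca
   3 |  26 | aabbcaacca
   4 |   0 | aacaaccbcabbbbccbccccbaaabaabbcaacca
   5 |  31 | aacca
   6 |   3 | aaccbcabbbbccbccccbaaabaabbcaacca
   7 |  24 | abaabbcaacca
   8 |   9 | abbbbccbccccbaaabaabbcaacca
   9 |  27 | abbcaacca
  10 |   1 | acaaccbcabbbbccbccccbaaabaabbcaacca
  11 |  32 | acca
  12 |   4 | accbcabbbbccbccccbaaabaabbcaacca
  13 |  21 | baaabaabbcaacca
  14 |  25 | baabbcaacca
  15 |  10 | bbbbccbccccbaaabaabbcaacca
  16 |  11 | bbbccbccccbaaabaabbcaacca
  17 |  28 | bbcaacca
  18 |  12 | bbccbccccbaaabaabbcaacca
  19 |  29 | bcaacca
  20 |   7 | bcabbbbccbccccbaaabaabbcaacca
  21 |  13 | bccbccccbaaabaabbcaacca
  22 |  16 | bccccbaaabaabbcaacca
  23 |  34 | ca
  24 |  30 | caacca
  25 |   2 | caaccbcabbbbccbccccbaaabaabbcaacca
  26 |   8 | cabbbbccbccccbaaabaabbcaacca
  27 |  20 | cbaaabaabbcaacca
  28 |   6 | cbcabbbbccbccccbaaabaabbcaacca
  29 |  15 | cbccccbaaabaabbcaacca
  30 |  33 | cca
  31 |  19 | ccbaaabaabbcaacca
  32 |   5 | ccbcabbbbccbccccbaaabaabbcaacca
  33 |  14 | ccbccccbaaabaabbcaacca
  34 |  18 | cccbaaabaabbcaacca
  35 |  17 | ccccbaaabaabbcaacca

[35, 22, 23, 26, 0, 31, 3, 24, 9, 27, 1, 32, 4, 21, 25, 10, 11, 28, 12, 29, 7, 13, 16, 34, 30, 2, 8, 20, 6, 15, 33, 19, 5, 14, 18, 17]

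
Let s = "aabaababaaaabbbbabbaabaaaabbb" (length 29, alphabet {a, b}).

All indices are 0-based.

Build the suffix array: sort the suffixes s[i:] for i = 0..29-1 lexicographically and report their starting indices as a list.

[22, 8, 23, 9, 19, 0, 3, 24, 10, 20, 6, 1, 4, 16, 25, 11, 28, 21, 7, 18, 2, 5, 15, 27, 17, 14, 26, 13, 12]

rank→(start, suffix):
  0 → (22, 'aaaabbb')
  1 → (8, 'aaaabbbbabbaabaaaabbb')
  2 → (23, 'aaabbb')
  3 → (9, 'aaabbbbabbaabaaaabbb')
  4 → (19, 'aabaaaabbb')
  5 → (0, 'aabaababaaaabbbbabbaabaaaabbb')
  6 → (3, 'aababaaaabbbbabbaabaaaabbb')
  7 → (24, 'aabbb')
  8 → (10, 'aabbbbabbaabaaaabbb')
  9 → (20, 'abaaaabbb')
  10 → (6, 'abaaaabbbbabbaabaaaabbb')
  11 → (1, 'abaababaaaabbbbabbaabaaaabbb')
  12 → (4, 'ababaaaabbbbabbaabaaaabbb')
  13 → (16, 'abbaabaaaabbb')
  14 → (25, 'abbb')
  15 → (11, 'abbbbabbaabaaaabbb')
  16 → (28, 'b')
  17 → (21, 'baaaabbb')
  18 → (7, 'baaaabbbbabbaabaaaabbb')
  19 → (18, 'baabaaaabbb')
  20 → (2, 'baababaaaabbbbabbaabaaaabbb')
  21 → (5, 'babaaaabbbbabbaabaaaabbb')
  22 → (15, 'babbaabaaaabbb')
  23 → (27, 'bb')
  24 → (17, 'bbaabaaaabbb')
  25 → (14, 'bbabbaabaaaabbb')
  26 → (26, 'bbb')
  27 → (13, 'bbbabbaabaaaabbb')
  28 → (12, 'bbbbabbaabaaaabbb')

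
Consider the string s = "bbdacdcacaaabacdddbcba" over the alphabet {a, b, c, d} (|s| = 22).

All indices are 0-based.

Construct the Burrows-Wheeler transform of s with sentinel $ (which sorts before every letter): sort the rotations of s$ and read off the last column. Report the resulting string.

rank  rotation                 last
    0  $bbdacdcacaaabacdddbcba  a
    1  a$bbdacdcacaaabacdddbcb  b
    2  aaabacdddbcba$bbdacdcac  c
    3  aabacdddbcba$bbdacdcaca  a
    4  abacdddbcba$bbdacdcacaa  a
    5  acaaabacdddbcba$bbdacdc  c
    6  acdcacaaabacdddbcba$bbd  d
    7  acdddbcba$bbdacdcacaaab  b
    8  ba$bbdacdcacaaabacdddbc  c
    9  bacdddbcba$bbdacdcacaaa  a
   10  bbdacdcacaaabacdddbcba$  $
   11  bcba$bbdacdcacaaabacddd  d
   12  bdacdcacaaabacdddbcba$b  b
   13  caaabacdddbcba$bbdacdca  a
   14  cacaaabacdddbcba$bbdacd  d
   15  cba$bbdacdcacaaabacdddb  b
   16  cdcacaaabacdddbcba$bbda  a
   17  cdddbcba$bbdacdcacaaaba  a
   18  dacdcacaaabacdddbcba$bb  b
   19  dbcba$bbdacdcacaaabacdd  d
   20  dcacaaabacdddbcba$bbdac  c
   21  ddbcba$bbdacdcacaaabacd  d
   22  dddbcba$bbdacdcacaaabac  c

abcaacdbca$dbadbaabdcdc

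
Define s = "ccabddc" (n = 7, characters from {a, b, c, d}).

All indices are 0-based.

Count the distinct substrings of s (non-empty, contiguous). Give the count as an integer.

25

rank | idx | suffix
   0 |   2 | abddc
   1 |   3 | bddc
   2 |   6 | c
   3 |   1 | cabddc
   4 |   0 | ccabddc
   5 |   5 | dc
   6 |   4 | ddc

SA = [2, 3, 6, 1, 0, 5, 4]
[i] adj suffixes → lcp
  [1] 2/3 → 0 ('')
  [2] 3/6 → 0 ('')
  [3] 6/1 → 1 ('c')
  [4] 1/0 → 1 ('c')
  [5] 0/5 → 0 ('')
  [6] 5/4 → 1 ('d')

n(n+1)/2 = 7·8/2 = 28
Σ LCP = 0 + 0 + 0 + 1 + 1 + 0 + 1 = 3
distinct = 28 − 3 = 25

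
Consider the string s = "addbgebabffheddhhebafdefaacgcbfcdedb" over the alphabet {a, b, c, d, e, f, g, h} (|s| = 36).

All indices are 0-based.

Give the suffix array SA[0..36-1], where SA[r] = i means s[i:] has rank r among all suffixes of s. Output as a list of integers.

rank→(start, suffix):
  0 → (24, 'aacgcbfcdedb')
  1 → (7, 'abffheddhhebafdefaacgcbfcdedb')
  2 → (25, 'acgcbfcdedb')
  3 → (0, 'addbgebabffheddhhebafdefaacgcbfcdedb')
  4 → (19, 'afdefaacgcbfcdedb')
  5 → (35, 'b')
  6 → (6, 'babffheddhhebafdefaacgcbfcdedb')
  7 → (18, 'bafdefaacgcbfcdedb')
  8 → (29, 'bfcdedb')
  9 → (8, 'bffheddhhebafdefaacgcbfcdedb')
  10 → (3, 'bgebabffheddhhebafdefaacgcbfcdedb')
  11 → (28, 'cbfcdedb')
  12 → (31, 'cdedb')
  13 → (26, 'cgcbfcdedb')
  14 → (34, 'db')
  15 → (2, 'dbgebabffheddhhebafdefaacgcbfcdedb')
  16 → (1, 'ddbgebabffheddhhebafdefaacgcbfcdedb')
  17 → (13, 'ddhhebafdefaacgcbfcdedb')
  18 → (32, 'dedb')
  19 → (21, 'defaacgcbfcdedb')
  20 → (14, 'dhhebafdefaacgcbfcdedb')
  21 → (5, 'ebabffheddhhebafdefaacgcbfcdedb')
  22 → (17, 'ebafdefaacgcbfcdedb')
  23 → (33, 'edb')
  24 → (12, 'eddhhebafdefaacgcbfcdedb')
  25 → (22, 'efaacgcbfcdedb')
  26 → (23, 'faacgcbfcdedb')
  27 → (30, 'fcdedb')
  28 → (20, 'fdefaacgcbfcdedb')
  29 → (9, 'ffheddhhebafdefaacgcbfcdedb')
  30 → (10, 'fheddhhebafdefaacgcbfcdedb')
  31 → (27, 'gcbfcdedb')
  32 → (4, 'gebabffheddhhebafdefaacgcbfcdedb')
  33 → (16, 'hebafdefaacgcbfcdedb')
  34 → (11, 'heddhhebafdefaacgcbfcdedb')
  35 → (15, 'hhebafdefaacgcbfcdedb')

[24, 7, 25, 0, 19, 35, 6, 18, 29, 8, 3, 28, 31, 26, 34, 2, 1, 13, 32, 21, 14, 5, 17, 33, 12, 22, 23, 30, 20, 9, 10, 27, 4, 16, 11, 15]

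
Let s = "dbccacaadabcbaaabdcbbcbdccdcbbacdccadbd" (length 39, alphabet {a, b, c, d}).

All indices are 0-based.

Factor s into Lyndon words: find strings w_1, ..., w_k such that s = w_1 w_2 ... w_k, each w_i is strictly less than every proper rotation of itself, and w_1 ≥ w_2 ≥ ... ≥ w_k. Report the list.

emit factor 1: 'd' (i=0, period=1)
emit factor 2: 'bcc' (i=1, period=3)
emit factor 3: 'ac' (i=4, period=2)
emit factor 4: 'aadabcb' (i=6, period=7)
emit factor 5: 'aaabdcbbcbdccdcbbacdccadbd' (i=13, period=26)

["d", "bcc", "ac", "aadabcb", "aaabdcbbcbdccdcbbacdccadbd"]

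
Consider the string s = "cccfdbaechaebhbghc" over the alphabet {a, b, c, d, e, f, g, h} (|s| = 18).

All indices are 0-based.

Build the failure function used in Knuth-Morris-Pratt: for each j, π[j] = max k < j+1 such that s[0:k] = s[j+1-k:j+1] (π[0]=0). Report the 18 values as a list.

π[0] = 0
j=1 s[j]='c': π[1]=1 (border 'c')
j=2 s[j]='c': π[2]=2 (border 'cc')
j=3 s[j]='f': k: 2→1→0; π[3]=0 (border '')
j=4 s[j]='d': π[4]=0 (border '')
j=5 s[j]='b': π[5]=0 (border '')
j=6 s[j]='a': π[6]=0 (border '')
j=7 s[j]='e': π[7]=0 (border '')
j=8 s[j]='c': π[8]=1 (border 'c')
j=9 s[j]='h': k: 1→0; π[9]=0 (border '')
j=10 s[j]='a': π[10]=0 (border '')
j=11 s[j]='e': π[11]=0 (border '')
j=12 s[j]='b': π[12]=0 (border '')
j=13 s[j]='h': π[13]=0 (border '')
j=14 s[j]='b': π[14]=0 (border '')
j=15 s[j]='g': π[15]=0 (border '')
j=16 s[j]='h': π[16]=0 (border '')
j=17 s[j]='c': π[17]=1 (border 'c')

[0, 1, 2, 0, 0, 0, 0, 0, 1, 0, 0, 0, 0, 0, 0, 0, 0, 1]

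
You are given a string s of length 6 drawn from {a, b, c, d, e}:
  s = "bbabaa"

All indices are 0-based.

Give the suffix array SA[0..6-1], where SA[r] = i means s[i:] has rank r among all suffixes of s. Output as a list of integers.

rank→(start, suffix):
  0 → (5, 'a')
  1 → (4, 'aa')
  2 → (2, 'abaa')
  3 → (3, 'baa')
  4 → (1, 'babaa')
  5 → (0, 'bbabaa')

[5, 4, 2, 3, 1, 0]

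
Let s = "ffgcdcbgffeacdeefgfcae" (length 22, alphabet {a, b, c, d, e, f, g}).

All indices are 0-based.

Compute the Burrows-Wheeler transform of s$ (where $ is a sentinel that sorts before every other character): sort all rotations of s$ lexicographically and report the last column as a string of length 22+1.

eeccfdgaccafdegfg$feffb

rank  rotation                 last
    0  $ffgcdcbgffeacdeefgfcae  e
    1  acdeefgfcae$ffgcdcbgffe  e
    2  ae$ffgcdcbgffeacdeefgfc  c
    3  bgffeacdeefgfcae$ffgcdc  c
    4  cae$ffgcdcbgffeacdeefgf  f
    5  cbgffeacdeefgfcae$ffgcd  d
    6  cdcbgffeacdeefgfcae$ffg  g
    7  cdeefgfcae$ffgcdcbgffea  a
    8  dcbgffeacdeefgfcae$ffgc  c
    9  deefgfcae$ffgcdcbgffeac  c
   10  e$ffgcdcbgffeacdeefgfca  a
   11  eacdeefgfcae$ffgcdcbgff  f
   12  eefgfcae$ffgcdcbgffeacd  d
   13  efgfcae$ffgcdcbgffeacde  e
   14  fcae$ffgcdcbgffeacdeefg  g
   15  feacdeefgfcae$ffgcdcbgf  f
   16  ffeacdeefgfcae$ffgcdcbg  g
   17  ffgcdcbgffeacdeefgfcae$  $
   18  fgcdcbgffeacdeefgfcae$f  f
   19  fgfcae$ffgcdcbgffeacdee  e
   20  gcdcbgffeacdeefgfcae$ff  f
   21  gfcae$ffgcdcbgffeacdeef  f
   22  gffeacdeefgfcae$ffgcdcb  b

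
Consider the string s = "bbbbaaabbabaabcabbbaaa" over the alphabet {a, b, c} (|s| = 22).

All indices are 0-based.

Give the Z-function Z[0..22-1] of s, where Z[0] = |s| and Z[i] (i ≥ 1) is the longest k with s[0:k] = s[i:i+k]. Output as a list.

Z[0]=22
i=1: fresh scan; Z[1]=3 scan→box=[1,4)
i=2: min(r-i=2, Z[1]=3)=2; Z[2]=2
i=3: min(r-i=1, Z[2]=2)=1; Z[3]=1
i=4: fresh scan; Z[4]=0
i=5: fresh scan; Z[5]=0
i=6: fresh scan; Z[6]=0
i=7: fresh scan; Z[7]=2 scan→box=[7,9)
i=8: min(r-i=1, Z[1]=3)=1; Z[8]=1
i=9: fresh scan; Z[9]=0
i=10: fresh scan; Z[10]=1 scan→box=[10,11)
i=11: fresh scan; Z[11]=0
i=12: fresh scan; Z[12]=0
i=13: fresh scan; Z[13]=1 scan→box=[13,14)
i=14: fresh scan; Z[14]=0
i=15: fresh scan; Z[15]=0
i=16: fresh scan; Z[16]=3 scan→box=[16,19)
i=17: min(r-i=2, Z[1]=3)=2; Z[17]=2
i=18: min(r-i=1, Z[2]=2)=1; Z[18]=1
i=19: fresh scan; Z[19]=0
i=20: fresh scan; Z[20]=0
i=21: fresh scan; Z[21]=0

[22, 3, 2, 1, 0, 0, 0, 2, 1, 0, 1, 0, 0, 1, 0, 0, 3, 2, 1, 0, 0, 0]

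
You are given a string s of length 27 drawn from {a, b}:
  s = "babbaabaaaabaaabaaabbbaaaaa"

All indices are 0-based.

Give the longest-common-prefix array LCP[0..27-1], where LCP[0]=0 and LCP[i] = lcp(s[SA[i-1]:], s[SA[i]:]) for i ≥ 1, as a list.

[0, 1, 2, 3, 4, 4, 3, 8, 4, 2, 6, 7, 3, 1, 5, 6, 2, 3, 0, 5, 4, 5, 3, 2, 1, 4, 2]

rank | idx | suffix
   0 |  26 | a
   1 |  25 | aa
   2 |  24 | aaa
   3 |  23 | aaaa
   4 |  22 | aaaaa
   5 |   7 | aaaabaaabaaabbbaaaaa
   6 |   8 | aaabaaabaaabbbaaaaa
   7 |  12 | aaabaaabbbaaaaa
   8 |  16 | aaabbbaaaaa
   9 |   4 | aabaaaabaaabaaabbbaaaaa
  10 |   9 | aabaaabaaabbbaaaaa
  11 |  13 | aabaaabbbaaaaa
  12 |  17 | aabbbaaaaa
  13 |   5 | abaaaabaaabaaabbbaaaaa
  14 |  10 | abaaabaaabbbaaaaa
  15 |  14 | abaaabbbaaaaa
  16 |   1 | abbaabaaaabaaabaaabbbaaaaa
  17 |  18 | abbbaaaaa
  18 |  21 | baaaaa
  19 |   6 | baaaabaaabaaabbbaaaaa
  20 |  11 | baaabaaabbbaaaaa
  21 |  15 | baaabbbaaaaa
  22 |   3 | baabaaaabaaabaaabbbaaaaa
  23 |   0 | babbaabaaaabaaabaaabbbaaaaa
  24 |  20 | bbaaaaa
  25 |   2 | bbaabaaaabaaabaaabbbaaaaa
  26 |  19 | bbbaaaaa

SA = [26, 25, 24, 23, 22, 7, 8, 12, 16, 4, 9, 13, 17, 5, 10, 14, 1, 18, 21, 6, 11, 15, 3, 0, 20, 2, 19]
[i] adj suffixes → lcp
  [1] 26/25 → 1 ('a')
  [2] 25/24 → 2 ('aa')
  [3] 24/23 → 3 ('aaa')
  [4] 23/22 → 4 ('aaaa')
  [5] 22/7 → 4 ('aaaa')
  [6] 7/8 → 3 ('aaa')
  [7] 8/12 → 8 ('aaabaaab')
  [8] 12/16 → 4 ('aaab')
  [9] 16/4 → 2 ('aa')
  [10] 4/9 → 6 ('aabaaa')
  [11] 9/13 → 7 ('aabaaab')
  [12] 13/17 → 3 ('aab')
  [13] 17/5 → 1 ('a')
  [14] 5/10 → 5 ('abaaa')
  [15] 10/14 → 6 ('abaaab')
  [16] 14/1 → 2 ('ab')
  [17] 1/18 → 3 ('abb')
  [18] 18/21 → 0 ('')
  [19] 21/6 → 5 ('baaaa')
  [20] 6/11 → 4 ('baaa')
  [21] 11/15 → 5 ('baaab')
  [22] 15/3 → 3 ('baa')
  [23] 3/0 → 2 ('ba')
  [24] 0/20 → 1 ('b')
  [25] 20/2 → 4 ('bbaa')
  [26] 2/19 → 2 ('bb')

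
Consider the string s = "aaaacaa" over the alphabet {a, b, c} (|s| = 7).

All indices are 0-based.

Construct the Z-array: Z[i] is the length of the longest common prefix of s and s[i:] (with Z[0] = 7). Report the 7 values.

Z[0]=7
i=1: fresh scan; Z[1]=3 grow→box=[1,4)
i=2: min(r-i=2, Z[1]=3)=2; Z[2]=2
i=3: min(r-i=1, Z[2]=2)=1; Z[3]=1
i=4: fresh scan; Z[4]=0
i=5: fresh scan; Z[5]=2 grow→box=[5,7)
i=6: min(r-i=1, Z[1]=3)=1; Z[6]=1

[7, 3, 2, 1, 0, 2, 1]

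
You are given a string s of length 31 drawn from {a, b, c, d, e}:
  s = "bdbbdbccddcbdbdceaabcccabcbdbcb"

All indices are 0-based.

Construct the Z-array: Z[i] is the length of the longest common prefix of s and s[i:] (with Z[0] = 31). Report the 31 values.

Z[0]=31
i=1: outside box; Z[1]=0
i=2: outside box; Z[2]=1 scan→box=[2,3)
i=3: outside box; Z[3]=3 scan→box=[3,6)
i=4: min(r-i=2, Z[1]=0)=0; Z[4]=0
i=5: min(r-i=1, Z[2]=1)=1; Z[5]=1
i=6: outside box; Z[6]=0
i=7: outside box; Z[7]=0
i=8: outside box; Z[8]=0
i=9: outside box; Z[9]=0
i=10: outside box; Z[10]=0
i=11: outside box; Z[11]=3 scan→box=[11,14)
i=12: min(r-i=2, Z[1]=0)=0; Z[12]=0
i=13: min(r-i=1, Z[2]=1)=1; Z[13]=2 scan→box=[13,15)
i=14: min(r-i=1, Z[1]=0)=0; Z[14]=0
i=15: outside box; Z[15]=0
i=16: outside box; Z[16]=0
i=17: outside box; Z[17]=0
i=18: outside box; Z[18]=0
i=19: outside box; Z[19]=1 scan→box=[19,20)
i=20: outside box; Z[20]=0
i=21: outside box; Z[21]=0
i=22: outside box; Z[22]=0
i=23: outside box; Z[23]=0
i=24: outside box; Z[24]=1 scan→box=[24,25)
i=25: outside box; Z[25]=0
i=26: outside box; Z[26]=3 scan→box=[26,29)
i=27: min(r-i=2, Z[1]=0)=0; Z[27]=0
i=28: min(r-i=1, Z[2]=1)=1; Z[28]=1
i=29: outside box; Z[29]=0
i=30: outside box; Z[30]=1 scan→box=[30,31)

[31, 0, 1, 3, 0, 1, 0, 0, 0, 0, 0, 3, 0, 2, 0, 0, 0, 0, 0, 1, 0, 0, 0, 0, 1, 0, 3, 0, 1, 0, 1]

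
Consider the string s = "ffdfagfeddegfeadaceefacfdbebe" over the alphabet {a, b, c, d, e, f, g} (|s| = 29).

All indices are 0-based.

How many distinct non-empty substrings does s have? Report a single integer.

rank | idx | suffix
   0 |  16 | aceefacfdbebe
   1 |  21 | acfdbebe
   2 |  14 | adaceefacfdbebe
   3 |   4 | agfeddegfeadaceefacfdbebe
   4 |  27 | be
   5 |  25 | bebe
   6 |  17 | ceefacfdbebe
   7 |  22 | cfdbebe
   8 |  15 | daceefacfdbebe
   9 |  24 | dbebe
  10 |   8 | ddegfeadaceefacfdbebe
  11 |   9 | degfeadaceefacfdbebe
  12 |   2 | dfagfeddegfeadaceefacfdbebe
  13 |  28 | e
  14 |  13 | eadaceefacfdbebe
  15 |  26 | ebe
  16 |   7 | eddegfeadaceefacfdbebe
  17 |  18 | eefacfdbebe
  18 |  19 | efacfdbebe
  19 |  10 | egfeadaceefacfdbebe
  20 |  20 | facfdbebe
  21 |   3 | fagfeddegfeadaceefacfdbebe
  22 |  23 | fdbebe
  23 |   1 | fdfagfeddegfeadaceefacfdbebe
  24 |  12 | feadaceefacfdbebe
  25 |   6 | feddegfeadaceefacfdbebe
  26 |   0 | ffdfagfeddegfeadaceefacfdbebe
  27 |  11 | gfeadaceefacfdbebe
  28 |   5 | gfeddegfeadaceefacfdbebe

SA = [16, 21, 14, 4, 27, 25, 17, 22, 15, 24, 8, 9, 2, 28, 13, 26, 7, 18, 19, 10, 20, 3, 23, 1, 12, 6, 0, 11, 5]
rank  pair      lcp
   1  s[16:],s[21:]  2  'ac'
   2  s[21:],s[14:]  1  'a'
   3  s[14:],s[4:]  1  'a'
   4  s[4:],s[27:]  0  ''
   5  s[27:],s[25:]  2  'be'
   6  s[25:],s[17:]  0  ''
   7  s[17:],s[22:]  1  'c'
   8  s[22:],s[15:]  0  ''
   9  s[15:],s[24:]  1  'd'
  10  s[24:],s[8:]  1  'd'
  11  s[8:],s[9:]  1  'd'
  12  s[9:],s[2:]  1  'd'
  13  s[2:],s[28:]  0  ''
  14  s[28:],s[13:]  1  'e'
  15  s[13:],s[26:]  1  'e'
  16  s[26:],s[7:]  1  'e'
  17  s[7:],s[18:]  1  'e'
  18  s[18:],s[19:]  1  'e'
  19  s[19:],s[10:]  1  'e'
  20  s[10:],s[20:]  0  ''
  21  s[20:],s[3:]  2  'fa'
  22  s[3:],s[23:]  1  'f'
  23  s[23:],s[1:]  2  'fd'
  24  s[1:],s[12:]  1  'f'
  25  s[12:],s[6:]  2  'fe'
  26  s[6:],s[0:]  1  'f'
  27  s[0:],s[11:]  0  ''
  28  s[11:],s[5:]  3  'gfe'

n(n+1)/2 = 29·30/2 = 435
Σ LCP = 0 + 2 + 1 + 1 + 0 + 2 + 0 + 1 + 0 + 1 + 1 + 1 + 1 + 0 + 1 + 1 + 1 + 1 + 1 + 1 + 0 + 2 + 1 + 2 + 1 + 2 + 1 + 0 + 3 = 29
distinct = 435 − 29 = 406

406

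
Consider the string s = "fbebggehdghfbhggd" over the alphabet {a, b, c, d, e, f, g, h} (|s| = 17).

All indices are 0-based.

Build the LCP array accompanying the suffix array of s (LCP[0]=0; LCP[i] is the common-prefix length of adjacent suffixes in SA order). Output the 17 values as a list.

rank→(start, suffix):
  0 → (1, 'bebggehdghfbhggd')
  1 → (3, 'bggehdghfbhggd')
  2 → (12, 'bhggd')
  3 → (16, 'd')
  4 → (8, 'dghfbhggd')
  5 → (2, 'ebggehdghfbhggd')
  6 → (6, 'ehdghfbhggd')
  7 → (0, 'fbebggehdghfbhggd')
  8 → (11, 'fbhggd')
  9 → (15, 'gd')
  10 → (5, 'gehdghfbhggd')
  11 → (14, 'ggd')
  12 → (4, 'ggehdghfbhggd')
  13 → (9, 'ghfbhggd')
  14 → (7, 'hdghfbhggd')
  15 → (10, 'hfbhggd')
  16 → (13, 'hggd')

SA = [1, 3, 12, 16, 8, 2, 6, 0, 11, 15, 5, 14, 4, 9, 7, 10, 13]
[i] adj suffixes → lcp
  [1] 1/3 → 1 ('b')
  [2] 3/12 → 1 ('b')
  [3] 12/16 → 0 ('')
  [4] 16/8 → 1 ('d')
  [5] 8/2 → 0 ('')
  [6] 2/6 → 1 ('e')
  [7] 6/0 → 0 ('')
  [8] 0/11 → 2 ('fb')
  [9] 11/15 → 0 ('')
  [10] 15/5 → 1 ('g')
  [11] 5/14 → 1 ('g')
  [12] 14/4 → 2 ('gg')
  [13] 4/9 → 1 ('g')
  [14] 9/7 → 0 ('')
  [15] 7/10 → 1 ('h')
  [16] 10/13 → 1 ('h')

[0, 1, 1, 0, 1, 0, 1, 0, 2, 0, 1, 1, 2, 1, 0, 1, 1]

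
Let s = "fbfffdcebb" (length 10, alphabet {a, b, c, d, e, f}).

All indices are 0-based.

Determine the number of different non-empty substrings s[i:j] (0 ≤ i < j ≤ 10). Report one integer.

rank | idx | suffix
   0 |   9 | b
   1 |   8 | bb
   2 |   1 | bfffdcebb
   3 |   6 | cebb
   4 |   5 | dcebb
   5 |   7 | ebb
   6 |   0 | fbfffdcebb
   7 |   4 | fdcebb
   8 |   3 | ffdcebb
   9 |   2 | fffdcebb

SA = [9, 8, 1, 6, 5, 7, 0, 4, 3, 2]
[i] adj suffixes → lcp
  [1] 9/8 → 1 ('b')
  [2] 8/1 → 1 ('b')
  [3] 1/6 → 0 ('')
  [4] 6/5 → 0 ('')
  [5] 5/7 → 0 ('')
  [6] 7/0 → 0 ('')
  [7] 0/4 → 1 ('f')
  [8] 4/3 → 1 ('f')
  [9] 3/2 → 2 ('ff')

n(n+1)/2 = 10·11/2 = 55
Σ LCP = 0 + 1 + 1 + 0 + 0 + 0 + 0 + 1 + 1 + 2 = 6
distinct = 55 − 6 = 49

49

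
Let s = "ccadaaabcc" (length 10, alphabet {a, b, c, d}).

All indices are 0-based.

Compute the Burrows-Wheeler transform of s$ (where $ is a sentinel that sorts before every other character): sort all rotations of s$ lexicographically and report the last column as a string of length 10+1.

cdaacaccb$a

rank  rotation     last
    0  $ccadaaabcc  c
    1  aaabcc$ccad  d
    2  aabcc$ccada  a
    3  abcc$ccadaa  a
    4  adaaabcc$cc  c
    5  bcc$ccadaaa  a
    6  c$ccadaaabc  c
    7  cadaaabcc$c  c
    8  cc$ccadaaab  b
    9  ccadaaabcc$  $
   10  daaabcc$cca  a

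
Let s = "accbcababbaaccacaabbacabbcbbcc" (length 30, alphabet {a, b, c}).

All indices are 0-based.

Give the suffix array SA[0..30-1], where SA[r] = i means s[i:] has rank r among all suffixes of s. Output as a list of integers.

[16, 10, 5, 7, 17, 22, 14, 20, 11, 0, 9, 6, 19, 8, 18, 23, 26, 3, 24, 27, 29, 15, 4, 21, 13, 25, 2, 28, 12, 1]

sorted suffixes:
  #0 SA[0]=16  'aabbacabbcbbcc'
  #1 SA[1]=10  'aaccacaabbacabbcbbcc'
  #2 SA[2]=5  'ababbaaccacaabbacabbcbbcc'
  #3 SA[3]=7  'abbaaccacaabbacabbcbbcc'
  #4 SA[4]=17  'abbacabbcbbcc'
  #5 SA[5]=22  'abbcbbcc'
  #6 SA[6]=14  'acaabbacabbcbbcc'
  #7 SA[7]=20  'acabbcbbcc'
  #8 SA[8]=11  'accacaabbacabbcbbcc'
  #9 SA[9]=0  'accbcababbaaccacaabbacabbcbbcc'
  #10 SA[10]=9  'baaccacaabbacabbcbbcc'
  #11 SA[11]=6  'babbaaccacaabbacabbcbbcc'
  #12 SA[12]=19  'bacabbcbbcc'
  #13 SA[13]=8  'bbaaccacaabbacabbcbbcc'
  #14 SA[14]=18  'bbacabbcbbcc'
  #15 SA[15]=23  'bbcbbcc'
  #16 SA[16]=26  'bbcc'
  #17 SA[17]=3  'bcababbaaccacaabbacabbcbbcc'
  #18 SA[18]=24  'bcbbcc'
  #19 SA[19]=27  'bcc'
  #20 SA[20]=29  'c'
  #21 SA[21]=15  'caabbacabbcbbcc'
  #22 SA[22]=4  'cababbaaccacaabbacabbcbbcc'
  #23 SA[23]=21  'cabbcbbcc'
  #24 SA[24]=13  'cacaabbacabbcbbcc'
  #25 SA[25]=25  'cbbcc'
  #26 SA[26]=2  'cbcababbaaccacaabbacabbcbbcc'
  #27 SA[27]=28  'cc'
  #28 SA[28]=12  'ccacaabbacabbcbbcc'
  #29 SA[29]=1  'ccbcababbaaccacaabbacabbcbbcc'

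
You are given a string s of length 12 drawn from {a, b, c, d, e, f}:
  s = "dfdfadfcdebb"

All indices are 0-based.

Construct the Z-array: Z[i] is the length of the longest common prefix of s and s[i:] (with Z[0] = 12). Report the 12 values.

Z[0]=12
i=1: i≥r, start 0; Z[1]=0
i=2: i≥r, start 0; Z[2]=2 grow→box=[2,4)
i=3: min(r-i=1, Z[1]=0)=0; Z[3]=0
i=4: i≥r, start 0; Z[4]=0
i=5: i≥r, start 0; Z[5]=2 grow→box=[5,7)
i=6: min(r-i=1, Z[1]=0)=0; Z[6]=0
i=7: i≥r, start 0; Z[7]=0
i=8: i≥r, start 0; Z[8]=1 grow→box=[8,9)
i=9: i≥r, start 0; Z[9]=0
i=10: i≥r, start 0; Z[10]=0
i=11: i≥r, start 0; Z[11]=0

[12, 0, 2, 0, 0, 2, 0, 0, 1, 0, 0, 0]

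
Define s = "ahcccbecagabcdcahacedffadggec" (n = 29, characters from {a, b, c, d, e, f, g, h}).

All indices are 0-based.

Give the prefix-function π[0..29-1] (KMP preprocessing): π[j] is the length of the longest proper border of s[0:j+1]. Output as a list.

π[0] = 0
j=1 s[j]='h': π[1]=0 (border '')
j=2 s[j]='c': π[2]=0 (border '')
j=3 s[j]='c': π[3]=0 (border '')
j=4 s[j]='c': π[4]=0 (border '')
j=5 s[j]='b': π[5]=0 (border '')
j=6 s[j]='e': π[6]=0 (border '')
j=7 s[j]='c': π[7]=0 (border '')
j=8 s[j]='a': π[8]=1 (border 'a')
j=9 s[j]='g': k: 1→0; π[9]=0 (border '')
j=10 s[j]='a': π[10]=1 (border 'a')
j=11 s[j]='b': k: 1→0; π[11]=0 (border '')
j=12 s[j]='c': π[12]=0 (border '')
j=13 s[j]='d': π[13]=0 (border '')
j=14 s[j]='c': π[14]=0 (border '')
j=15 s[j]='a': π[15]=1 (border 'a')
j=16 s[j]='h': π[16]=2 (border 'ah')
j=17 s[j]='a': k: 2→0; π[17]=1 (border 'a')
j=18 s[j]='c': k: 1→0; π[18]=0 (border '')
j=19 s[j]='e': π[19]=0 (border '')
j=20 s[j]='d': π[20]=0 (border '')
j=21 s[j]='f': π[21]=0 (border '')
j=22 s[j]='f': π[22]=0 (border '')
j=23 s[j]='a': π[23]=1 (border 'a')
j=24 s[j]='d': k: 1→0; π[24]=0 (border '')
j=25 s[j]='g': π[25]=0 (border '')
j=26 s[j]='g': π[26]=0 (border '')
j=27 s[j]='e': π[27]=0 (border '')
j=28 s[j]='c': π[28]=0 (border '')

[0, 0, 0, 0, 0, 0, 0, 0, 1, 0, 1, 0, 0, 0, 0, 1, 2, 1, 0, 0, 0, 0, 0, 1, 0, 0, 0, 0, 0]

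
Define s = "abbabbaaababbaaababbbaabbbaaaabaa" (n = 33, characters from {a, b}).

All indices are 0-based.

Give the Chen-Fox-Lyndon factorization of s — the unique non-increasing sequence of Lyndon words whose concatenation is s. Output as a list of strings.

["abb", "abb", "aaababbaaababbbaabbb", "aaaab", "a", "a"]

emit factor 1: 'abb' (i=0, period=3)
emit factor 2: 'abb' (i=3, period=3)
emit factor 3: 'aaababbaaababbbaabbb' (i=6, period=20)
emit factor 4: 'aaaab' (i=26, period=5)
emit factor 5: 'a' (i=31, period=1)
emit factor 6: 'a' (i=32, period=1)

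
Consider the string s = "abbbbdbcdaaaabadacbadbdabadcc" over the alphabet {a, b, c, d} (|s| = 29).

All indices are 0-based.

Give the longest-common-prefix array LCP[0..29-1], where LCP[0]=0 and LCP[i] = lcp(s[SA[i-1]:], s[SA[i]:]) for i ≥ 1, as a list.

rank | idx | suffix
   0 |   9 | aaaabadacbadbdabadcc
   1 |  10 | aaabadacbadbdabadcc
   2 |  11 | aabadacbadbdabadcc
   3 |  12 | abadacbadbdabadcc
   4 |  23 | abadcc
   5 |   0 | abbbbdbcdaaaabadacbadbdabadcc
   6 |  16 | acbadbdabadcc
   7 |  14 | adacbadbdabadcc
   8 |  19 | adbdabadcc
   9 |  25 | adcc
  10 |  13 | badacbadbdabadcc
  11 |  18 | badbdabadcc
  12 |  24 | badcc
  13 |   1 | bbbbdbcdaaaabadacbadbdabadcc
  14 |   2 | bbbdbcdaaaabadacbadbdabadcc
  15 |   3 | bbdbcdaaaabadacbadbdabadcc
  16 |   6 | bcdaaaabadacbadbdabadcc
  17 |  21 | bdabadcc
  18 |   4 | bdbcdaaaabadacbadbdabadcc
  19 |  28 | c
  20 |  17 | cbadbdabadcc
  21 |  27 | cc
  22 |   7 | cdaaaabadacbadbdabadcc
  23 |   8 | daaaabadacbadbdabadcc
  24 |  22 | dabadcc
  25 |  15 | dacbadbdabadcc
  26 |   5 | dbcdaaaabadacbadbdabadcc
  27 |  20 | dbdabadcc
  28 |  26 | dcc

SA = [9, 10, 11, 12, 23, 0, 16, 14, 19, 25, 13, 18, 24, 1, 2, 3, 6, 21, 4, 28, 17, 27, 7, 8, 22, 15, 5, 20, 26]
rank  pair      lcp
   1  s[9:],s[10:]  3  'aaa'
   2  s[10:],s[11:]  2  'aa'
   3  s[11:],s[12:]  1  'a'
   4  s[12:],s[23:]  4  'abad'
   5  s[23:],s[0:]  2  'ab'
   6  s[0:],s[16:]  1  'a'
   7  s[16:],s[14:]  1  'a'
   8  s[14:],s[19:]  2  'ad'
   9  s[19:],s[25:]  2  'ad'
  10  s[25:],s[13:]  0  ''
  11  s[13:],s[18:]  3  'bad'
  12  s[18:],s[24:]  3  'bad'
  13  s[24:],s[1:]  1  'b'
  14  s[1:],s[2:]  3  'bbb'
  15  s[2:],s[3:]  2  'bb'
  16  s[3:],s[6:]  1  'b'
  17  s[6:],s[21:]  1  'b'
  18  s[21:],s[4:]  2  'bd'
  19  s[4:],s[28:]  0  ''
  20  s[28:],s[17:]  1  'c'
  21  s[17:],s[27:]  1  'c'
  22  s[27:],s[7:]  1  'c'
  23  s[7:],s[8:]  0  ''
  24  s[8:],s[22:]  2  'da'
  25  s[22:],s[15:]  2  'da'
  26  s[15:],s[5:]  1  'd'
  27  s[5:],s[20:]  2  'db'
  28  s[20:],s[26:]  1  'd'

[0, 3, 2, 1, 4, 2, 1, 1, 2, 2, 0, 3, 3, 1, 3, 2, 1, 1, 2, 0, 1, 1, 1, 0, 2, 2, 1, 2, 1]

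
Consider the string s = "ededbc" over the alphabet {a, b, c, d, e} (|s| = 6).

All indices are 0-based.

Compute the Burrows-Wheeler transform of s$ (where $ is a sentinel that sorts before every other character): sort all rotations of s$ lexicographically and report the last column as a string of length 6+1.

cdbeed$

rank  rotation last
    0  $ededbc  c
    1  bc$eded  d
    2  c$ededb  b
    3  dbc$ede  e
    4  dedbc$e  e
    5  edbc$ed  d
    6  ededbc$  $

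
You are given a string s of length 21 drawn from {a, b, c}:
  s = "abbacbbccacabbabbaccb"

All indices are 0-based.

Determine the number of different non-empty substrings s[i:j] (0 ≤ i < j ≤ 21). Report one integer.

192

rank | idx | suffix
   0 |  11 | abbabbaccb
   1 |   0 | abbacbbccacabbabbaccb
   2 |  14 | abbaccb
   3 |   9 | acabbabbaccb
   4 |   3 | acbbccacabbabbaccb
   5 |  17 | accb
   6 |  20 | b
   7 |  13 | babbaccb
   8 |   2 | bacbbccacabbabbaccb
   9 |  16 | baccb
  10 |  12 | bbabbaccb
  11 |   1 | bbacbbccacabbabbaccb
  12 |  15 | bbaccb
  13 |   5 | bbccacabbabbaccb
  14 |   6 | bccacabbabbaccb
  15 |  10 | cabbabbaccb
  16 |   8 | cacabbabbaccb
  17 |  19 | cb
  18 |   4 | cbbccacabbabbaccb
  19 |   7 | ccacabbabbaccb
  20 |  18 | ccb

SA = [11, 0, 14, 9, 3, 17, 20, 13, 2, 16, 12, 1, 15, 5, 6, 10, 8, 19, 4, 7, 18]
rank  pair      lcp
   1  s[11:],s[0:]  4  'abba'
   2  s[0:],s[14:]  5  'abbac'
   3  s[14:],s[9:]  1  'a'
   4  s[9:],s[3:]  2  'ac'
   5  s[3:],s[17:]  2  'ac'
   6  s[17:],s[20:]  0  ''
   7  s[20:],s[13:]  1  'b'
   8  s[13:],s[2:]  2  'ba'
   9  s[2:],s[16:]  3  'bac'
  10  s[16:],s[12:]  1  'b'
  11  s[12:],s[1:]  3  'bba'
  12  s[1:],s[15:]  4  'bbac'
  13  s[15:],s[5:]  2  'bb'
  14  s[5:],s[6:]  1  'b'
  15  s[6:],s[10:]  0  ''
  16  s[10:],s[8:]  2  'ca'
  17  s[8:],s[19:]  1  'c'
  18  s[19:],s[4:]  2  'cb'
  19  s[4:],s[7:]  1  'c'
  20  s[7:],s[18:]  2  'cc'

n(n+1)/2 = 21·22/2 = 231
Σ LCP = 0 + 4 + 5 + 1 + 2 + 2 + 0 + 1 + 2 + 3 + 1 + 3 + 4 + 2 + 1 + 0 + 2 + 1 + 2 + 1 + 2 = 39
distinct = 231 − 39 = 192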